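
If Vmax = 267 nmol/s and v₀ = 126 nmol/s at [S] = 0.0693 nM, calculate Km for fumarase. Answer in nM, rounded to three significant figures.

0.0775 nM

v/Vmax = 126/267 = 0.4719 = [S]/(Km+[S]).
So Km + [S] = [S]/0.4719 = 0.1468 nM, giving Km = 0.1468 − 0.0693 = 0.0775 nM.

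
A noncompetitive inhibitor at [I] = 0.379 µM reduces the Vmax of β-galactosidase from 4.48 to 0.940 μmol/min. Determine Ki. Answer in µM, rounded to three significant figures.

Noncompetitive: Vmax,app = Vmax/α with α = 1 + [I]/Ki.
α = Vmax/Vmax,app = 4.48/0.940 = 4.766.
Since α = 1 + [I]/Ki, [I]/Ki = 4.766 − 1 = 3.766 and Ki = 0.379/3.766 = 0.101 µM.

0.101 µM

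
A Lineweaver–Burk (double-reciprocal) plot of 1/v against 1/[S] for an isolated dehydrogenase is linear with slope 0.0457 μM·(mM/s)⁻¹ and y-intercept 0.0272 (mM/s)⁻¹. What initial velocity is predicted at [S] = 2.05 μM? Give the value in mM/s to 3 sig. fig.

The y-intercept is 1/Vmax, so Vmax = 1/0.0272 = 36.8 mM/s.
The slope is Km/Vmax, so Km = 0.0457 × 36.8 = 1.68 μM.
Then v = 36.8 × 2.05/(1.68 + 2.05) = 20.2 mM/s.

20.2 mM/s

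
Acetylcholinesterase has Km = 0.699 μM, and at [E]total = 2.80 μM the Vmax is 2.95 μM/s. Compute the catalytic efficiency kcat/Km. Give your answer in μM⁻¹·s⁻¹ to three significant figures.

kcat = Vmax/[E]total = 2.95/2.80 = 1.05 s⁻¹.
kcat/Km = 1.05/0.699 = 1.51 μM⁻¹·s⁻¹.

1.51 μM⁻¹·s⁻¹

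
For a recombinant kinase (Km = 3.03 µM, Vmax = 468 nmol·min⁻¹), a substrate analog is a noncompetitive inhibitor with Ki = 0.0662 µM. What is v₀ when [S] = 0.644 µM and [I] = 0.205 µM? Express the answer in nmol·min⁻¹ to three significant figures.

20.0 nmol·min⁻¹

α = 1 + [I]/Ki = 1 + 0.205/0.0662 = 4.097.
For a noncompetitive inhibitor, Vmax is reduced to Vmax/α while Km is unchanged: Km,app = 3.03 µM, Vmax,app = 114 nmol·min⁻¹.
v = Vmax,app·[S]/(Km,app + [S]) = 114 × 0.644/(3.03 + 0.644) = 20.0 nmol·min⁻¹.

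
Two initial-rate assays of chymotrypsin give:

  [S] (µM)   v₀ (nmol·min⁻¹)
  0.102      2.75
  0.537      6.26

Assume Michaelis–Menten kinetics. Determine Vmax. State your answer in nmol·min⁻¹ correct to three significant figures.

In reciprocal form, 1/v = (Km/Vmax)·(1/[S]) + 1/Vmax. The two points give (1/[S], 1/v) = (9.804, 0.3636) and (1.862, 0.1597).
Slope = (0.3636 − 0.1597)/(9.804 − 1.862) = 0.02567; intercept = 0.3636 − 0.02567×9.804 = 0.1119.
Vmax = 1/intercept = 8.93 nmol·min⁻¹; Km = slope × Vmax = 0.02567 × 8.93 = 0.229 µM.

8.93 nmol·min⁻¹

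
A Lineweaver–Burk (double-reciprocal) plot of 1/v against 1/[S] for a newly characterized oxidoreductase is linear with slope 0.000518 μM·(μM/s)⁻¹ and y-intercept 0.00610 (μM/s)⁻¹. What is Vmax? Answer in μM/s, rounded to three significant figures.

164 μM/s

The y-intercept of a Lineweaver–Burk plot equals 1/Vmax, so Vmax = 1/0.00610 = 164 μM/s.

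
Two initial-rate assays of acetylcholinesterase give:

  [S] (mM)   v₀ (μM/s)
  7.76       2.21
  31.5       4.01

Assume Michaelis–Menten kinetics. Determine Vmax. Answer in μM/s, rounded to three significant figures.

5.46 μM/s

In reciprocal form, 1/v = (Km/Vmax)·(1/[S]) + 1/Vmax. The two points give (1/[S], 1/v) = (0.1289, 0.4525) and (0.03175, 0.2494).
Slope = (0.4525 − 0.2494)/(0.1289 − 0.03175) = 2.091; intercept = 0.4525 − 2.091×0.1289 = 0.1830.
Vmax = 1/intercept = 5.46 μM/s; Km = slope × Vmax = 2.091 × 5.46 = 11.4 mM.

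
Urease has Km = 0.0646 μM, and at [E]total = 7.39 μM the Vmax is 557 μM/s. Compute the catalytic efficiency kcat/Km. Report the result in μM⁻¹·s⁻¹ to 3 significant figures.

kcat = Vmax/[E]total = 557/7.39 = 75.4 s⁻¹.
kcat/Km = 75.4/0.0646 = 1170 μM⁻¹·s⁻¹.

1170 μM⁻¹·s⁻¹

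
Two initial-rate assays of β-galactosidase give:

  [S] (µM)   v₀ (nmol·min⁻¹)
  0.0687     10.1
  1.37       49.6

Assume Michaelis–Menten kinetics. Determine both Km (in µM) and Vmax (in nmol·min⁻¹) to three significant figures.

Km = 0.356 µM; Vmax = 62.5 nmol·min⁻¹

From v = Vmax[S]/(Km+[S]), each point gives Vmax = v(Km+[S])/[S].
Equating: 10.1(Km+0.0687)/0.0687 = 49.6(Km+1.37)/1.37.
147.0·Km + 10.1 = 36.20·Km + 49.6, so (147.0 − 36.20)·Km = 49.6 − 10.1.
Km = 39.50/110.8 = 0.356 µM; then Vmax = 10.1(0.356+0.0687)/0.0687 = 62.5 nmol·min⁻¹.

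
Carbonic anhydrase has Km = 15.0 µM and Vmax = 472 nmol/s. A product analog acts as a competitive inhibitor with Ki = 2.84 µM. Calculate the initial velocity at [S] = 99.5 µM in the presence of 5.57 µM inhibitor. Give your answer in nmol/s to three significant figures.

326 nmol/s

With α = 1 + [I]/Ki = 1 + 5.57/2.84 = 2.961, the competitive rate law is v = Vmax[S] / (αKm + [S]).
v = 472×99.5 / (2.961×15.0 + 99.5) = 46960/143.9 = 326 nmol/s.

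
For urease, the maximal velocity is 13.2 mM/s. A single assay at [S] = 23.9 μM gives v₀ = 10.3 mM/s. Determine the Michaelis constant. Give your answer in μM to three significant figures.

6.73 μM

From v = Vmax[S]/(Km+[S]), Km = [S](Vmax − v)/v.
Km = 23.9 × (13.2 − 10.3) / 10.3 = 69.31/10.3 = 6.73 μM.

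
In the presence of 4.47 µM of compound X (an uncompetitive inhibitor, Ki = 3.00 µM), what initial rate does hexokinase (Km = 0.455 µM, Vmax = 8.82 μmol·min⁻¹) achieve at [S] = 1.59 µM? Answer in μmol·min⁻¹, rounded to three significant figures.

3.18 μmol·min⁻¹

α = 1 + [I]/Ki = 1 + 4.47/3.00 = 2.490.
For an uncompetitive inhibitor, both parameters are divided by α, giving Vmax/α and Km/α: Km,app = 0.183 µM, Vmax,app = 3.54 μmol·min⁻¹.
v = Vmax,app·[S]/(Km,app + [S]) = 3.54 × 1.59/(0.183 + 1.59) = 3.18 μmol·min⁻¹.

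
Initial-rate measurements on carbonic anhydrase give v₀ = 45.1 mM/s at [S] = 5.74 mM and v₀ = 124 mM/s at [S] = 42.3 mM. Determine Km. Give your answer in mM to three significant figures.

16.0 mM

In reciprocal form, 1/v = (Km/Vmax)·(1/[S]) + 1/Vmax. The two points give (1/[S], 1/v) = (0.1742, 0.02217) and (0.02364, 0.008065).
Slope = (0.02217 − 0.008065)/(0.1742 − 0.02364) = 0.09370; intercept = 0.02217 − 0.09370×0.1742 = 0.005849.
Vmax = 1/intercept = 171 mM/s; Km = slope × Vmax = 0.09370 × 171 = 16.0 mM.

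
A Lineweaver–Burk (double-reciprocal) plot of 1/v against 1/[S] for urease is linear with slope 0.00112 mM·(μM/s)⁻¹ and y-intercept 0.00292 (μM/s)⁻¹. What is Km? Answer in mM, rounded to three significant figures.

y-intercept = 1/Vmax ⇒ Vmax = 342 μM/s; slope = Km/Vmax ⇒ Km = slope × Vmax.
Km = 0.00112 × 342 = 0.384 mM.

0.384 mM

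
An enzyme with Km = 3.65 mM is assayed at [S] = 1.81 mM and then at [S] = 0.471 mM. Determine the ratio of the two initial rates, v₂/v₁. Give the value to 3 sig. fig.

The fractional saturations are [S]/(Km+[S]) = 1.81/5.460 = 0.3315 and 0.471/4.121 = 0.1143.
v₂/v₁ is just their ratio: 0.1143/0.3315 = 0.345.

0.345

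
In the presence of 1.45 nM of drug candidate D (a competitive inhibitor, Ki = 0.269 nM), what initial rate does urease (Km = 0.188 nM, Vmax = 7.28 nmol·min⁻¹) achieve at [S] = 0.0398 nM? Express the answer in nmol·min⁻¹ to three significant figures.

α = 1 + [I]/Ki = 1 + 1.45/0.269 = 6.390.
For a competitive inhibitor, Vmax is unchanged and the apparent Km becomes α·Km: Km,app = 1.20 nM, Vmax,app = 7.28 nmol·min⁻¹.
v = Vmax,app·[S]/(Km,app + [S]) = 7.28 × 0.0398/(1.20 + 0.0398) = 0.233 nmol·min⁻¹.

0.233 nmol·min⁻¹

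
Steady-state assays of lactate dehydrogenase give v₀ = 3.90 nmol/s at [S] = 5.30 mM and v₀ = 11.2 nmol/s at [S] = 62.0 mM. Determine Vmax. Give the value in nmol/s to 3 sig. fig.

From v = Vmax[S]/(Km+[S]), each point gives Vmax = v(Km+[S])/[S].
Equating: 3.90(Km+5.30)/5.30 = 11.2(Km+62.0)/62.0.
0.7358·Km + 3.90 = 0.1806·Km + 11.2, so (0.7358 − 0.1806)·Km = 11.2 − 3.90.
Km = 7.300/0.5552 = 13.1 mM; then Vmax = 3.90(13.1+5.30)/5.30 = 13.6 nmol/s.

13.6 nmol/s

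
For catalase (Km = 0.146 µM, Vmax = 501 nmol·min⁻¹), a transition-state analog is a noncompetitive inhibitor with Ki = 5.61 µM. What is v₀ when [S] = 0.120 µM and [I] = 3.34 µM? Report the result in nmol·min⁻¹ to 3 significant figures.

α = 1 + [I]/Ki = 1 + 3.34/5.61 = 1.595.
For a noncompetitive inhibitor, Vmax is reduced to Vmax/α while Km is unchanged: Km,app = 0.146 µM, Vmax,app = 314 nmol·min⁻¹.
v = Vmax,app·[S]/(Km,app + [S]) = 314 × 0.120/(0.146 + 0.120) = 142 nmol·min⁻¹.

142 nmol·min⁻¹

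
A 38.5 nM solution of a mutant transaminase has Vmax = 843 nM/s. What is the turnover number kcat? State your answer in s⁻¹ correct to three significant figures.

kcat = Vmax/[E]total = 843 nM/s / 38.5 nM = 21.9 s⁻¹.

21.9 s⁻¹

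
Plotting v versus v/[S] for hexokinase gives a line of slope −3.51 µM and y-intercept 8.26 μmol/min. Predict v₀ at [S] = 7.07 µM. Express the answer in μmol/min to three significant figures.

5.52 μmol/min

In the Eadie–Hofstee form v = Vmax − Km·(v/[S]), the slope is −Km and the intercept is Vmax, so Km = 3.51 µM and Vmax = 8.26 μmol/min.
v = 8.26 × 7.07/(3.51 + 7.07) = 5.52 μmol/min.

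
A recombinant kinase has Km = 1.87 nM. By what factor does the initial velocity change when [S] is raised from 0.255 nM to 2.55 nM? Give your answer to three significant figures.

Since Vmax cancels, v₂/v₁ = [S]₂(Km+[S]₁) / [S]₁(Km+[S]₂).
= 2.55×(1.87+0.255) / (0.255×(1.87+2.55)) = 5.419/1.127 = 4.81.

4.81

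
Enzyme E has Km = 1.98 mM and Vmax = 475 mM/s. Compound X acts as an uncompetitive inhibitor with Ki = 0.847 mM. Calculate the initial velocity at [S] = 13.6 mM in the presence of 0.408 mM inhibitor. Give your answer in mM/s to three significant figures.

292 mM/s

With α = 1 + [I]/Ki = 1 + 0.408/0.847 = 1.482, the uncompetitive rate law is v = (Vmax/α)·[S] / (Km/α + [S]).
v = (475/1.482)×13.6 / (1.98/1.482 + 13.6) = 4360/14.94 = 292 mM/s.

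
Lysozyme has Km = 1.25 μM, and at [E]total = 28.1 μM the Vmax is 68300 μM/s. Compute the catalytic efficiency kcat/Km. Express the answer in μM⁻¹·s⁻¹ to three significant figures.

kcat = Vmax/[E]total = 68300/28.1 = 2430 s⁻¹.
kcat/Km = 2430/1.25 = 1940 μM⁻¹·s⁻¹.

1940 μM⁻¹·s⁻¹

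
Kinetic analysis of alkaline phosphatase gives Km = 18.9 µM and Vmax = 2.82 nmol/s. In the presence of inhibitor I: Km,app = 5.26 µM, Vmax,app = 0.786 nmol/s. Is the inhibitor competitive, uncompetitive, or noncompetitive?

Both Km and Vmax decrease by the same factor (~3.59-fold) — characteristic of uncompetitive inhibition.

uncompetitive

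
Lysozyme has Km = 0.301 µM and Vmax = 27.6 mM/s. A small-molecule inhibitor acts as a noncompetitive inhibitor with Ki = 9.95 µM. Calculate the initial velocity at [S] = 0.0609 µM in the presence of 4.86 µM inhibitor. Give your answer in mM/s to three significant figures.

3.12 mM/s

α = 1 + [I]/Ki = 1 + 4.86/9.95 = 1.488.
For a noncompetitive inhibitor, Vmax is reduced to Vmax/α while Km is unchanged: Km,app = 0.301 µM, Vmax,app = 18.5 mM/s.
v = Vmax,app·[S]/(Km,app + [S]) = 18.5 × 0.0609/(0.301 + 0.0609) = 3.12 mM/s.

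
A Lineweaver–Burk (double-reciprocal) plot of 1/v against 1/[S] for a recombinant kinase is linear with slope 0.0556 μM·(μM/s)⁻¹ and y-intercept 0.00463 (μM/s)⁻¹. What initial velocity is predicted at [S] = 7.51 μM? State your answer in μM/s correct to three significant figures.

The y-intercept is 1/Vmax, so Vmax = 1/0.00463 = 216 μM/s.
The slope is Km/Vmax, so Km = 0.0556 × 216 = 12.0 μM.
Then v = 216 × 7.51/(12.0 + 7.51) = 83.1 μM/s.

83.1 μM/s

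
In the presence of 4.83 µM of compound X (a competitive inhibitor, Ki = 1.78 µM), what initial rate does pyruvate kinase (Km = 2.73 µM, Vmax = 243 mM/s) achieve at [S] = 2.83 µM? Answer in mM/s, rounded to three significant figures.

With α = 1 + [I]/Ki = 1 + 4.83/1.78 = 3.713, the competitive rate law is v = Vmax[S] / (αKm + [S]).
v = 243×2.83 / (3.713×2.73 + 2.83) = 687.7/12.97 = 53.0 mM/s.

53.0 mM/s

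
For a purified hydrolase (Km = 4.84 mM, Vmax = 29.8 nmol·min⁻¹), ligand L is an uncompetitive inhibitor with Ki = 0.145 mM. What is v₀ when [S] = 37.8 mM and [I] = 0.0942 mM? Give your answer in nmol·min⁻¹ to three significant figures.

16.8 nmol·min⁻¹

α = 1 + [I]/Ki = 1 + 0.0942/0.145 = 1.650.
For an uncompetitive inhibitor, both parameters are divided by α, giving Vmax/α and Km/α: Km,app = 2.93 mM, Vmax,app = 18.1 nmol·min⁻¹.
v = Vmax,app·[S]/(Km,app + [S]) = 18.1 × 37.8/(2.93 + 37.8) = 16.8 nmol·min⁻¹.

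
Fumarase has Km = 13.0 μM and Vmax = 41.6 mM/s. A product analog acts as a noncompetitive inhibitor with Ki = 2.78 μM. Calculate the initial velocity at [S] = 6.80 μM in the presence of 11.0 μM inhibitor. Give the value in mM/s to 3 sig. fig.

2.88 mM/s

With α = 1 + [I]/Ki = 1 + 11.0/2.78 = 4.957, the noncompetitive rate law is v = (Vmax/α)·[S] / (Km + [S]).
v = (41.6/4.957)×6.80 / (13.0 + 6.80) = 57.07/19.80 = 2.88 mM/s.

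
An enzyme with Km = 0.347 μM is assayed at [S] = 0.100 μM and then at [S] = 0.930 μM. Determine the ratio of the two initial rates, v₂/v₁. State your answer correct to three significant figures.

Since Vmax cancels, v₂/v₁ = [S]₂(Km+[S]₁) / [S]₁(Km+[S]₂).
= 0.930×(0.347+0.100) / (0.100×(0.347+0.930)) = 0.4157/0.1277 = 3.26.

3.26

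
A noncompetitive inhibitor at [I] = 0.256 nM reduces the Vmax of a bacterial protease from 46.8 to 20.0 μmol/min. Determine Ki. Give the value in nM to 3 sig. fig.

0.191 nM

Noncompetitive: Vmax,app = Vmax/α with α = 1 + [I]/Ki.
α = Vmax/Vmax,app = 46.8/20.0 = 2.340.
Ki = [I]/(α − 1) = 0.256/1.340 = 0.191 nM.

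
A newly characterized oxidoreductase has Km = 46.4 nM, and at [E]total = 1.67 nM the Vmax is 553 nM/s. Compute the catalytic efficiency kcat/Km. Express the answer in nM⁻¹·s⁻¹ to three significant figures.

7.14 nM⁻¹·s⁻¹

kcat = Vmax/[E]total = 553/1.67 = 331 s⁻¹.
kcat/Km = 331/46.4 = 7.14 nM⁻¹·s⁻¹.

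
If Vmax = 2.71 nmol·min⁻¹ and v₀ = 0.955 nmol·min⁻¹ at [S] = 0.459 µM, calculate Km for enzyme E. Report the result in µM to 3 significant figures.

0.844 µM

From v = Vmax[S]/(Km+[S]), Km = [S](Vmax − v)/v.
Km = 0.459 × (2.71 − 0.955) / 0.955 = 0.8055/0.955 = 0.844 µM.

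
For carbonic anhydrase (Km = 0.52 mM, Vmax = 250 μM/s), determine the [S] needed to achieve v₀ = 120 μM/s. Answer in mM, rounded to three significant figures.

0.480 mM

Rearranging v = Vmax[S]/(Km+[S]) gives [S] = Km·v/(Vmax − v).
[S] = 0.52 × 120 / (250 − 120) = 62.40/130.0 = 0.480 mM.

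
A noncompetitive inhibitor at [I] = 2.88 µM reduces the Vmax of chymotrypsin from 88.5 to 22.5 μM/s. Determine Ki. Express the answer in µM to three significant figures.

0.982 µM

Noncompetitive: Vmax,app = Vmax/α with α = 1 + [I]/Ki.
α = Vmax/Vmax,app = 88.5/22.5 = 3.933.
Ki = [I]/(α − 1) = 2.88/2.933 = 0.982 µM.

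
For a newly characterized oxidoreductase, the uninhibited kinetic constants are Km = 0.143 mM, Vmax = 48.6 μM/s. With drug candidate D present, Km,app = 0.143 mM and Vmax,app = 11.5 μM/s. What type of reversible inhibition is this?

noncompetitive

Vmax decreases (48.6 → 11.5 μM/s) while Km is unchanged — pure noncompetitive inhibition.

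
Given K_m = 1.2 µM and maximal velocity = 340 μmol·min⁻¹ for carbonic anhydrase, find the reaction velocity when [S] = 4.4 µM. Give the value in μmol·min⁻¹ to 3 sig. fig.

267 μmol·min⁻¹

v = Vmax·[S]/(Km + [S]) = 340 × 4.4 / (1.2 + 4.4)
  = 1496 / 5.600 = 267 μmol·min⁻¹.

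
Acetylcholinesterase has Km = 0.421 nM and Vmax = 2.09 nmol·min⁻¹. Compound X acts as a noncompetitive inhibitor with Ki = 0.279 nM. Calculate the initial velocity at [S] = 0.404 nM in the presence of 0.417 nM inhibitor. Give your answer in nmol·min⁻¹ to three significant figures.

α = 1 + [I]/Ki = 1 + 0.417/0.279 = 2.495.
For a noncompetitive inhibitor, Vmax is reduced to Vmax/α while Km is unchanged: Km,app = 0.421 nM, Vmax,app = 0.838 nmol·min⁻¹.
v = Vmax,app·[S]/(Km,app + [S]) = 0.838 × 0.404/(0.421 + 0.404) = 0.410 nmol·min⁻¹.

0.410 nmol·min⁻¹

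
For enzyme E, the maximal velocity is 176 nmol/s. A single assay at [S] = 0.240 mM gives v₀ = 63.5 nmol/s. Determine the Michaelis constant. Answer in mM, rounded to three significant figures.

From v = Vmax[S]/(Km+[S]), Km = [S](Vmax − v)/v.
Km = 0.240 × (176 − 63.5) / 63.5 = 27.00/63.5 = 0.425 mM.

0.425 mM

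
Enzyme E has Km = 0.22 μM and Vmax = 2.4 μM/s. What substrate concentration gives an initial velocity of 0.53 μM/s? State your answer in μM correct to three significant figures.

0.0624 μM

Rearranging v = Vmax[S]/(Km+[S]) gives [S] = Km·v/(Vmax − v).
[S] = 0.22 × 0.53 / (2.4 − 0.53) = 0.1166/1.870 = 0.0624 μM.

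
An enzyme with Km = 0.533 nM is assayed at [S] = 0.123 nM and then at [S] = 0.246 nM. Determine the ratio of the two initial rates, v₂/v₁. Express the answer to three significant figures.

1.68

Since Vmax cancels, v₂/v₁ = [S]₂(Km+[S]₁) / [S]₁(Km+[S]₂).
= 0.246×(0.533+0.123) / (0.123×(0.533+0.246)) = 0.1614/0.09582 = 1.68.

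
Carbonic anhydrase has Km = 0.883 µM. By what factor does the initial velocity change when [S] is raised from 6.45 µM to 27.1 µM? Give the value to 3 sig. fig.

1.10

The fractional saturations are [S]/(Km+[S]) = 6.45/7.333 = 0.8796 and 27.1/27.98 = 0.9684.
v₂/v₁ is just their ratio: 0.9684/0.8796 = 1.10.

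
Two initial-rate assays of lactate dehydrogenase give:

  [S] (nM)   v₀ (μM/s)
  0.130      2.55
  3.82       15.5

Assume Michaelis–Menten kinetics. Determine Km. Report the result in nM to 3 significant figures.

0.832 nM

In reciprocal form, 1/v = (Km/Vmax)·(1/[S]) + 1/Vmax. The two points give (1/[S], 1/v) = (7.692, 0.3922) and (0.2618, 0.06452).
Slope = (0.3922 − 0.06452)/(7.692 − 0.2618) = 0.04409; intercept = 0.3922 − 0.04409×7.692 = 0.05297.
Vmax = 1/intercept = 18.9 μM/s; Km = slope × Vmax = 0.04409 × 18.9 = 0.832 nM.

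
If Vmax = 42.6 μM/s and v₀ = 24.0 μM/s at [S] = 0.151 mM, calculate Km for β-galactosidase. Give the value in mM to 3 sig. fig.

0.117 mM

v/Vmax = 24.0/42.6 = 0.5634 = [S]/(Km+[S]).
So Km + [S] = [S]/0.5634 = 0.2680 mM, giving Km = 0.2680 − 0.151 = 0.117 mM.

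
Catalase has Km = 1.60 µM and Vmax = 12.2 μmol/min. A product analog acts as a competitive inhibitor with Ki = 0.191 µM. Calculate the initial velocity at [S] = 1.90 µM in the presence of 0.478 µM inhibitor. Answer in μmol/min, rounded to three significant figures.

With α = 1 + [I]/Ki = 1 + 0.478/0.191 = 3.503, the competitive rate law is v = Vmax[S] / (αKm + [S]).
v = 12.2×1.90 / (3.503×1.60 + 1.90) = 23.18/7.504 = 3.09 μmol/min.

3.09 μmol/min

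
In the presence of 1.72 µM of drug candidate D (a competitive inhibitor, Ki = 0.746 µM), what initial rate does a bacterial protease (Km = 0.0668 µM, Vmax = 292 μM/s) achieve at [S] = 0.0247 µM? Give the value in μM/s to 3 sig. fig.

With α = 1 + [I]/Ki = 1 + 1.72/0.746 = 3.306, the competitive rate law is v = Vmax[S] / (αKm + [S]).
v = 292×0.0247 / (3.306×0.0668 + 0.0247) = 7.212/0.2455 = 29.4 μM/s.

29.4 μM/s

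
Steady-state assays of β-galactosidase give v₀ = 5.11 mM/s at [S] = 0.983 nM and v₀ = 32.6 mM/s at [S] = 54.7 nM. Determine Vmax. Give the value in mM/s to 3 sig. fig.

36.2 mM/s

From v = Vmax[S]/(Km+[S]), each point gives Vmax = v(Km+[S])/[S].
Equating: 5.11(Km+0.983)/0.983 = 32.6(Km+54.7)/54.7.
5.198·Km + 5.11 = 0.5960·Km + 32.6, so (5.198 − 0.5960)·Km = 32.6 − 5.11.
Km = 27.49/4.602 = 5.97 nM; then Vmax = 5.11(5.97+0.983)/0.983 = 36.2 mM/s.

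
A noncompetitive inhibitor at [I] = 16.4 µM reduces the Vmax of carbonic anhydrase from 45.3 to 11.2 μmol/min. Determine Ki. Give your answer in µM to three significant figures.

Noncompetitive: Vmax,app = Vmax/α with α = 1 + [I]/Ki.
α = Vmax/Vmax,app = 45.3/11.2 = 4.045.
Since α = 1 + [I]/Ki, [I]/Ki = 4.045 − 1 = 3.045 and Ki = 16.4/3.045 = 5.39 µM.

5.39 µM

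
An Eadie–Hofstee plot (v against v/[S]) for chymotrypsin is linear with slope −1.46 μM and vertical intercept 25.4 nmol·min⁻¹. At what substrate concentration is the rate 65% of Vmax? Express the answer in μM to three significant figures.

2.71 μM

The Eadie–Hofstee slope gives Km = 1.46 μM (slope = −Km).
v/Vmax = [S]/(Km+[S]) = 0.65 ⇒ [S] = Km·0.65/(1−0.65) = 1.46 × 1.857 = 2.71 μM.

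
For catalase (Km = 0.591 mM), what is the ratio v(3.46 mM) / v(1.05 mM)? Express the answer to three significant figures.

The fractional saturations are [S]/(Km+[S]) = 1.05/1.641 = 0.6399 and 3.46/4.051 = 0.8541.
v₂/v₁ is just their ratio: 0.8541/0.6399 = 1.33.

1.33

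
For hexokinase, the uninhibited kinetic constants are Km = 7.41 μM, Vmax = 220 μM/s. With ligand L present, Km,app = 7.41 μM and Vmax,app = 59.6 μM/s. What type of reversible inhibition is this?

noncompetitive

Vmax decreases (220 → 59.6 μM/s) while Km is unchanged — pure noncompetitive inhibition.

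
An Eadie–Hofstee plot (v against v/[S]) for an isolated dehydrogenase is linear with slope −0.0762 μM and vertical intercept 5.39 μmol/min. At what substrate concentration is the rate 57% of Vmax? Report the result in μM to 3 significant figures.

0.101 μM

The Eadie–Hofstee slope gives Km = 0.0762 μM (slope = −Km).
v/Vmax = [S]/(Km+[S]) = 0.57 ⇒ [S] = Km·0.57/(1−0.57) = 0.0762 × 1.326 = 0.101 μM.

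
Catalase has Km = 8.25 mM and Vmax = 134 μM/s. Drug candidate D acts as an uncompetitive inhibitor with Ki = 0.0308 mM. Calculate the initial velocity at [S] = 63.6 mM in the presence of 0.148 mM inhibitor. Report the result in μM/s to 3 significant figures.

α = 1 + [I]/Ki = 1 + 0.148/0.0308 = 5.805.
For an uncompetitive inhibitor, both parameters are divided by α, giving Vmax/α and Km/α: Km,app = 1.42 mM, Vmax,app = 23.1 μM/s.
v = Vmax,app·[S]/(Km,app + [S]) = 23.1 × 63.6/(1.42 + 63.6) = 22.6 μM/s.

22.6 μM/s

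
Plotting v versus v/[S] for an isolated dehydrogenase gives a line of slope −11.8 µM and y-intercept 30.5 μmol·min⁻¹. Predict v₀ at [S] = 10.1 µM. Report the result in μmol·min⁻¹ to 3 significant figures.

In the Eadie–Hofstee form v = Vmax − Km·(v/[S]), the slope is −Km and the intercept is Vmax, so Km = 11.8 µM and Vmax = 30.5 μmol·min⁻¹.
v = 30.5 × 10.1/(11.8 + 10.1) = 14.1 μmol·min⁻¹.

14.1 μmol·min⁻¹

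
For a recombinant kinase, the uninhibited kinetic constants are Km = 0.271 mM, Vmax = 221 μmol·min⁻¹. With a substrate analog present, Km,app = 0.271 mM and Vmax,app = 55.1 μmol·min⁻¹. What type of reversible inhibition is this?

noncompetitive

Vmax decreases (221 → 55.1 μmol·min⁻¹) while Km is unchanged — pure noncompetitive inhibition.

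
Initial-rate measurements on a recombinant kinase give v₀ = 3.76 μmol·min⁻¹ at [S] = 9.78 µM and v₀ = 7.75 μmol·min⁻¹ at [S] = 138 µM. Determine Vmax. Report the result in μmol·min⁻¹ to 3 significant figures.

8.43 μmol·min⁻¹

In reciprocal form, 1/v = (Km/Vmax)·(1/[S]) + 1/Vmax. The two points give (1/[S], 1/v) = (0.1022, 0.2660) and (0.007246, 0.1290).
Slope = (0.2660 − 0.1290)/(0.1022 − 0.007246) = 1.441; intercept = 0.2660 − 1.441×0.1022 = 0.1186.
Vmax = 1/intercept = 8.43 μmol·min⁻¹; Km = slope × Vmax = 1.441 × 8.43 = 12.2 µM.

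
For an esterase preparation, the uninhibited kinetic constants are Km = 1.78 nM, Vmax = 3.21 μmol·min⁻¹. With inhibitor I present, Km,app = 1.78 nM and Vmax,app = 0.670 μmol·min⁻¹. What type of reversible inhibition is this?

Vmax decreases (3.21 → 0.670 μmol·min⁻¹) while Km is unchanged — pure noncompetitive inhibition.

noncompetitive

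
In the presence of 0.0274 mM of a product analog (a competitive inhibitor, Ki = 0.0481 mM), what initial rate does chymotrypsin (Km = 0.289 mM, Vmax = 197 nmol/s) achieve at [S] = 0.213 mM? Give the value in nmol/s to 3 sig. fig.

62.9 nmol/s

α = 1 + [I]/Ki = 1 + 0.0274/0.0481 = 1.570.
For a competitive inhibitor, Vmax is unchanged and the apparent Km becomes α·Km: Km,app = 0.454 mM, Vmax,app = 197 nmol/s.
v = Vmax,app·[S]/(Km,app + [S]) = 197 × 0.213/(0.454 + 0.213) = 62.9 nmol/s.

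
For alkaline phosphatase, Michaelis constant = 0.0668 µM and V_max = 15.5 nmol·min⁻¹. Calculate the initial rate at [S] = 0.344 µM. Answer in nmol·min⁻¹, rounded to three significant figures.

[S]/(Km+[S]) = 0.344/0.4108 = 0.8374, the fractional saturation.
v = 0.8374 × Vmax = 0.8374 × 15.5 = 13.0 nmol·min⁻¹.

13.0 nmol·min⁻¹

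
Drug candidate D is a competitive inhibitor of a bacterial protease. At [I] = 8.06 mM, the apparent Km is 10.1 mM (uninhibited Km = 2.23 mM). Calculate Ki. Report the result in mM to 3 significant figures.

Competitive: Km,app = α·Km with α = 1 + [I]/Ki.
α = Km,app/Km = 10.1/2.23 = 4.529.
Since α = 1 + [I]/Ki, [I]/Ki = 4.529 − 1 = 3.529 and Ki = 8.06/3.529 = 2.28 mM.

2.28 mM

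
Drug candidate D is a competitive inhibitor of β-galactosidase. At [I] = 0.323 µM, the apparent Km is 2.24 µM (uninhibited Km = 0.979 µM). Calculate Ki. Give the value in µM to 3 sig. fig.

Competitive: Km,app = α·Km with α = 1 + [I]/Ki.
α = Km,app/Km = 2.24/0.979 = 2.288.
Since α = 1 + [I]/Ki, [I]/Ki = 2.288 − 1 = 1.288 and Ki = 0.323/1.288 = 0.251 µM.

0.251 µM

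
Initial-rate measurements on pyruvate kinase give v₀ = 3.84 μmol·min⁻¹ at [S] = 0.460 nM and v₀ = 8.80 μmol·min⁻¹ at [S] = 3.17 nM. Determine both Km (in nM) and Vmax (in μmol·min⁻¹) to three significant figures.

In reciprocal form, 1/v = (Km/Vmax)·(1/[S]) + 1/Vmax. The two points give (1/[S], 1/v) = (2.174, 0.2604) and (0.3155, 0.1136).
Slope = (0.2604 − 0.1136)/(2.174 − 0.3155) = 0.07898; intercept = 0.2604 − 0.07898×2.174 = 0.08872.
Vmax = 1/intercept = 11.3 μmol·min⁻¹; Km = slope × Vmax = 0.07898 × 11.3 = 0.890 nM.

Km = 0.890 nM; Vmax = 11.3 μmol·min⁻¹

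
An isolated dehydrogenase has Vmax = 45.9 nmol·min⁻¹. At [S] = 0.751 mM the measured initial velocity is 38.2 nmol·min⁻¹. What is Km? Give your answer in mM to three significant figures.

0.151 mM

From v = Vmax[S]/(Km+[S]), Km = [S](Vmax − v)/v.
Km = 0.751 × (45.9 − 38.2) / 38.2 = 5.783/38.2 = 0.151 mM.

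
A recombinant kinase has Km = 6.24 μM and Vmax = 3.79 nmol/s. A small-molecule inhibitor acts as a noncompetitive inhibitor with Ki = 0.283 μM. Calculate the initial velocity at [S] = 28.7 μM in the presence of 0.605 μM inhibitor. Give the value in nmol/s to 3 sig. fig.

0.992 nmol/s

With α = 1 + [I]/Ki = 1 + 0.605/0.283 = 3.138, the noncompetitive rate law is v = (Vmax/α)·[S] / (Km + [S]).
v = (3.79/3.138)×28.7 / (6.24 + 28.7) = 34.67/34.94 = 0.992 nmol/s.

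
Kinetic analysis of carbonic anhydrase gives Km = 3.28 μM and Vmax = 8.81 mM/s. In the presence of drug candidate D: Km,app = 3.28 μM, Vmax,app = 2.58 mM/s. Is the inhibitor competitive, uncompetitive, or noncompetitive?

noncompetitive

Vmax decreases (8.81 → 2.58 mM/s) while Km is unchanged — pure noncompetitive inhibition.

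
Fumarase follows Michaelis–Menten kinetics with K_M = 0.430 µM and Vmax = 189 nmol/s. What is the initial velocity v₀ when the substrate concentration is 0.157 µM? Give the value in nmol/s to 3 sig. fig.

50.6 nmol/s

v = Vmax·[S]/(Km + [S]) = 189 × 0.157 / (0.430 + 0.157)
  = 29.67 / 0.5870 = 50.6 nmol/s.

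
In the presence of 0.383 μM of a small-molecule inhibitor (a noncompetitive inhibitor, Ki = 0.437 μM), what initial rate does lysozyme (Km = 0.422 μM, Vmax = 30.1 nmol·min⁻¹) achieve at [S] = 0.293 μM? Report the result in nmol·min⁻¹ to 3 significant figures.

With α = 1 + [I]/Ki = 1 + 0.383/0.437 = 1.876, the noncompetitive rate law is v = (Vmax/α)·[S] / (Km + [S]).
v = (30.1/1.876)×0.293 / (0.422 + 0.293) = 4.700/0.7150 = 6.57 nmol·min⁻¹.

6.57 nmol·min⁻¹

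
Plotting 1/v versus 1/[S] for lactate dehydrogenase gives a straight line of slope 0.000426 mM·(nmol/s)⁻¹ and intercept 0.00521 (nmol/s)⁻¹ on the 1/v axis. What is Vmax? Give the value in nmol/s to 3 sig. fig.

192 nmol/s

The y-intercept of a Lineweaver–Burk plot equals 1/Vmax, so Vmax = 1/0.00521 = 192 nmol/s.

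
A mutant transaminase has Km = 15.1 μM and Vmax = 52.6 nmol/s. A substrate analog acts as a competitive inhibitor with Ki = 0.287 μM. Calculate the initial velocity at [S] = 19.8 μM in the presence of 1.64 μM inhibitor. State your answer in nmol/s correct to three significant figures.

8.59 nmol/s

With α = 1 + [I]/Ki = 1 + 1.64/0.287 = 6.714, the competitive rate law is v = Vmax[S] / (αKm + [S]).
v = 52.6×19.8 / (6.714×15.1 + 19.8) = 1041/121.2 = 8.59 nmol/s.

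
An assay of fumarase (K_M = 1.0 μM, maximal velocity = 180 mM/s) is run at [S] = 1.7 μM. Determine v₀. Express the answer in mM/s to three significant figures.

113 mM/s

[S]/(Km+[S]) = 1.7/2.700 = 0.6296, the fractional saturation.
v = 0.6296 × Vmax = 0.6296 × 180 = 113 mM/s.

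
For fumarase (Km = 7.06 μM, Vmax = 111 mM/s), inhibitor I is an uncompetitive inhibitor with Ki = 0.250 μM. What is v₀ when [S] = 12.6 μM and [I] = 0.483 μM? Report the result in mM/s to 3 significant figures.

31.8 mM/s

With α = 1 + [I]/Ki = 1 + 0.483/0.250 = 2.932, the uncompetitive rate law is v = (Vmax/α)·[S] / (Km/α + [S]).
v = (111/2.932)×12.6 / (7.06/2.932 + 12.6) = 477.0/15.01 = 31.8 mM/s.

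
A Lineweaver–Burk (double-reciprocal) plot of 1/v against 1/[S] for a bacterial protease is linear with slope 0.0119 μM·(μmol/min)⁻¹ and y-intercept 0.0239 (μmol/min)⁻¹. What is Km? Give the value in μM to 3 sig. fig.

y-intercept = 1/Vmax ⇒ Vmax = 41.8 μmol/min; slope = Km/Vmax ⇒ Km = slope × Vmax.
Km = 0.0119 × 41.8 = 0.498 μM.

0.498 μM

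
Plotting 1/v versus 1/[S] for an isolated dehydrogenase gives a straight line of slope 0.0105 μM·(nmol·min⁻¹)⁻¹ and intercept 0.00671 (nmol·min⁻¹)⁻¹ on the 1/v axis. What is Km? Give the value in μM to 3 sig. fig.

y-intercept = 1/Vmax ⇒ Vmax = 149 nmol·min⁻¹; slope = Km/Vmax ⇒ Km = slope × Vmax.
Km = 0.0105 × 149 = 1.56 μM.

1.56 μM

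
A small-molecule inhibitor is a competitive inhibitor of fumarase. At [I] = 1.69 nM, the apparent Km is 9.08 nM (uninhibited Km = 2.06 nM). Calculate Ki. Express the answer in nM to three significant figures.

Competitive: Km,app = α·Km with α = 1 + [I]/Ki.
α = Km,app/Km = 9.08/2.06 = 4.408.
Since α = 1 + [I]/Ki, [I]/Ki = 4.408 − 1 = 3.408 and Ki = 1.69/3.408 = 0.496 nM.

0.496 nM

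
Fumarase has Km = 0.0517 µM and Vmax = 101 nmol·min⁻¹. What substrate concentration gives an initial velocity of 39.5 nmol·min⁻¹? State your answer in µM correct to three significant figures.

The required fractional saturation is v/Vmax = 39.5/101 = 0.3911.
Then [S]/(Km+[S]) = 0.3911 ⇒ [S] = 0.0517 × 0.3911/(1 − 0.3911) = 0.0332 µM.

0.0332 µM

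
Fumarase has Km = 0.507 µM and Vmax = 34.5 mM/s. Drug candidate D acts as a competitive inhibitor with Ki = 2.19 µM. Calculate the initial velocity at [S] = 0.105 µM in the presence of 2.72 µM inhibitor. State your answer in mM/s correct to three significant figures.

α = 1 + [I]/Ki = 1 + 2.72/2.19 = 2.242.
For a competitive inhibitor, Vmax is unchanged and the apparent Km becomes α·Km: Km,app = 1.14 µM, Vmax,app = 34.5 mM/s.
v = Vmax,app·[S]/(Km,app + [S]) = 34.5 × 0.105/(1.14 + 0.105) = 2.92 mM/s.

2.92 mM/s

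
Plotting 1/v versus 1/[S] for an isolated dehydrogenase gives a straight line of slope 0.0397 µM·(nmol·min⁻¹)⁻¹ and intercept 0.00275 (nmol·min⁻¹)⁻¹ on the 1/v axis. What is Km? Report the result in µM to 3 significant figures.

14.4 µM

y-intercept = 1/Vmax ⇒ Vmax = 364 nmol·min⁻¹; slope = Km/Vmax ⇒ Km = slope × Vmax.
Km = 0.0397 × 364 = 14.4 µM.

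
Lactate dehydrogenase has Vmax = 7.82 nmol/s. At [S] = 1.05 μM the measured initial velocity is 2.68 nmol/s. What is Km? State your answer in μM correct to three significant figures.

2.01 μM

From v = Vmax[S]/(Km+[S]), Km = [S](Vmax − v)/v.
Km = 1.05 × (7.82 − 2.68) / 2.68 = 5.397/2.68 = 2.01 μM.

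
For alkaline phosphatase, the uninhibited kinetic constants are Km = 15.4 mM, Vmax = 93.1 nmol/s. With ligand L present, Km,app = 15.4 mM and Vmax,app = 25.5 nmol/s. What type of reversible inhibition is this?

Vmax decreases (93.1 → 25.5 nmol/s) while Km is unchanged — pure noncompetitive inhibition.

noncompetitive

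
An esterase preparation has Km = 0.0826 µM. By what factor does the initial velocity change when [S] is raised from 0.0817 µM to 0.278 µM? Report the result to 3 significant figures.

1.55

Since Vmax cancels, v₂/v₁ = [S]₂(Km+[S]₁) / [S]₁(Km+[S]₂).
= 0.278×(0.0826+0.0817) / (0.0817×(0.0826+0.278)) = 0.04568/0.02946 = 1.55.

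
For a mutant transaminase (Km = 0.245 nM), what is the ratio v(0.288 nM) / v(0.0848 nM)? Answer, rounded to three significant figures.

2.10

The fractional saturations are [S]/(Km+[S]) = 0.0848/0.3298 = 0.2571 and 0.288/0.5330 = 0.5403.
v₂/v₁ is just their ratio: 0.5403/0.2571 = 2.10.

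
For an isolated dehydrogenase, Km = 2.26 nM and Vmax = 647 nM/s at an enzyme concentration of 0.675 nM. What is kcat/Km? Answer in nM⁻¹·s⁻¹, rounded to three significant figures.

kcat = Vmax/[E]total = 647/0.675 = 959 s⁻¹.
kcat/Km = 959/2.26 = 424 nM⁻¹·s⁻¹.

424 nM⁻¹·s⁻¹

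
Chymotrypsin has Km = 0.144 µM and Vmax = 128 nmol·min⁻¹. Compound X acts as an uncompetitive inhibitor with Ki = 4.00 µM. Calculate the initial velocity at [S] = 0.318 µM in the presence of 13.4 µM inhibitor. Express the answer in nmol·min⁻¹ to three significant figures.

26.7 nmol·min⁻¹

α = 1 + [I]/Ki = 1 + 13.4/4.00 = 4.350.
For an uncompetitive inhibitor, both parameters are divided by α, giving Vmax/α and Km/α: Km,app = 0.0331 µM, Vmax,app = 29.4 nmol·min⁻¹.
v = Vmax,app·[S]/(Km,app + [S]) = 29.4 × 0.318/(0.0331 + 0.318) = 26.7 nmol·min⁻¹.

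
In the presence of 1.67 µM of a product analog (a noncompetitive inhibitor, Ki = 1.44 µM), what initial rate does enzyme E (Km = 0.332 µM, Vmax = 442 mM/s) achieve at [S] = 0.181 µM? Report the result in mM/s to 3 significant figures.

72.2 mM/s

α = 1 + [I]/Ki = 1 + 1.67/1.44 = 2.160.
For a noncompetitive inhibitor, Vmax is reduced to Vmax/α while Km is unchanged: Km,app = 0.332 µM, Vmax,app = 205 mM/s.
v = Vmax,app·[S]/(Km,app + [S]) = 205 × 0.181/(0.332 + 0.181) = 72.2 mM/s.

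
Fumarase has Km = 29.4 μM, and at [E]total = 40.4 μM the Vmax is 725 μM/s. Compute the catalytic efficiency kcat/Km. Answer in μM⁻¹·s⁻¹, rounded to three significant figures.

0.610 μM⁻¹·s⁻¹

kcat = Vmax/[E]total = 725/40.4 = 17.9 s⁻¹.
kcat/Km = 17.9/29.4 = 0.610 μM⁻¹·s⁻¹.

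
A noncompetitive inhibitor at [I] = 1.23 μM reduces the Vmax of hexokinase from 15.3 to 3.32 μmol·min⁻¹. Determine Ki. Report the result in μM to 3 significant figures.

0.341 μM

Noncompetitive: Vmax,app = Vmax/α with α = 1 + [I]/Ki.
α = Vmax/Vmax,app = 15.3/3.32 = 4.608.
Ki = [I]/(α − 1) = 1.23/3.608 = 0.341 μM.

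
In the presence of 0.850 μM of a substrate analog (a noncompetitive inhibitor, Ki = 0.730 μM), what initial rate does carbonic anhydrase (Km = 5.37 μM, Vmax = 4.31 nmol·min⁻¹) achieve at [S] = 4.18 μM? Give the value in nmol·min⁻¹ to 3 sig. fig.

0.872 nmol·min⁻¹

With α = 1 + [I]/Ki = 1 + 0.850/0.730 = 2.164, the noncompetitive rate law is v = (Vmax/α)·[S] / (Km + [S]).
v = (4.31/2.164)×4.18 / (5.37 + 4.18) = 8.324/9.550 = 0.872 nmol·min⁻¹.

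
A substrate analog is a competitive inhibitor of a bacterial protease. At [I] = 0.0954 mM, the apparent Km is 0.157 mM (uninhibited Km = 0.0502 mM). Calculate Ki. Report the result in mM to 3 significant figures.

0.0448 mM

Competitive: Km,app = α·Km with α = 1 + [I]/Ki.
α = Km,app/Km = 0.157/0.0502 = 3.127.
Ki = [I]/(α − 1) = 0.0954/2.127 = 0.0448 mM.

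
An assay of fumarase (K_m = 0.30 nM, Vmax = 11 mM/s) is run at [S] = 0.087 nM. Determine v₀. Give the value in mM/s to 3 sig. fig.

v = Vmax·[S]/(Km + [S]) = 11 × 0.087 / (0.30 + 0.087)
  = 0.9570 / 0.3870 = 2.47 mM/s.

2.47 mM/s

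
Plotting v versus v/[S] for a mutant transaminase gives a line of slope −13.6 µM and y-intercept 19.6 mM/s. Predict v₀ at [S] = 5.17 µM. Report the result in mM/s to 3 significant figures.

In the Eadie–Hofstee form v = Vmax − Km·(v/[S]), the slope is −Km and the intercept is Vmax, so Km = 13.6 µM and Vmax = 19.6 mM/s.
v = 19.6 × 5.17/(13.6 + 5.17) = 5.40 mM/s.

5.40 mM/s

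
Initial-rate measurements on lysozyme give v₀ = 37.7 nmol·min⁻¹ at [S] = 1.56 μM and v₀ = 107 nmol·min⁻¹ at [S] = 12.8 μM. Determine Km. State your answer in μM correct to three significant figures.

From v = Vmax[S]/(Km+[S]), each point gives Vmax = v(Km+[S])/[S].
Equating: 37.7(Km+1.56)/1.56 = 107(Km+12.8)/12.8.
24.17·Km + 37.7 = 8.359·Km + 107, so (24.17 − 8.359)·Km = 107 − 37.7.
Km = 69.30/15.81 = 4.38 μM; then Vmax = 37.7(4.38+1.56)/1.56 = 144 nmol·min⁻¹.

4.38 μM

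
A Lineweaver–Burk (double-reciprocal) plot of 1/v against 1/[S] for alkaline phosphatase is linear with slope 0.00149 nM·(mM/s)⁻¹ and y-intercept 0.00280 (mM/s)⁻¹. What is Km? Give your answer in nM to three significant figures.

0.532 nM

y-intercept = 1/Vmax ⇒ Vmax = 357 mM/s; slope = Km/Vmax ⇒ Km = slope × Vmax.
Km = 0.00149 × 357 = 0.532 nM.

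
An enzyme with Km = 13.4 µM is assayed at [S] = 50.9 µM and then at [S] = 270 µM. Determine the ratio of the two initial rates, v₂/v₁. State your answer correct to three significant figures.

The fractional saturations are [S]/(Km+[S]) = 50.9/64.30 = 0.7916 and 270/283.4 = 0.9527.
v₂/v₁ is just their ratio: 0.9527/0.7916 = 1.20.

1.20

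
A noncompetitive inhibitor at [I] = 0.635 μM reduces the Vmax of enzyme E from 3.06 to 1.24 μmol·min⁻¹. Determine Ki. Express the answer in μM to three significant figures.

0.433 μM

Noncompetitive: Vmax,app = Vmax/α with α = 1 + [I]/Ki.
α = Vmax/Vmax,app = 3.06/1.24 = 2.468.
Since α = 1 + [I]/Ki, [I]/Ki = 2.468 − 1 = 1.468 and Ki = 0.635/1.468 = 0.433 μM.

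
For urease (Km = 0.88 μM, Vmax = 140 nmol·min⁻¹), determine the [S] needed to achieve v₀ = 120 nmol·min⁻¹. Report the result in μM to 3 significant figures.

Rearranging v = Vmax[S]/(Km+[S]) gives [S] = Km·v/(Vmax − v).
[S] = 0.88 × 120 / (140 − 120) = 105.6/20.00 = 5.28 μM.

5.28 μM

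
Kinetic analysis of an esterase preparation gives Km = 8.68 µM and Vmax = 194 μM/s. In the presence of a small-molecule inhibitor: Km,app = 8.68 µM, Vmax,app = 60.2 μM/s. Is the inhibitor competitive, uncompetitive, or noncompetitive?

noncompetitive

Vmax decreases (194 → 60.2 μM/s) while Km is unchanged — pure noncompetitive inhibition.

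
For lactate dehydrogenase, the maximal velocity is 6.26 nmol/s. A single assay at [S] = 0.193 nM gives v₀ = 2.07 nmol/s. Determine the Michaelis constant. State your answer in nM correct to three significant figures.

v/Vmax = 2.07/6.26 = 0.3307 = [S]/(Km+[S]).
So Km + [S] = [S]/0.3307 = 0.5837 nM, giving Km = 0.5837 − 0.193 = 0.391 nM.

0.391 nM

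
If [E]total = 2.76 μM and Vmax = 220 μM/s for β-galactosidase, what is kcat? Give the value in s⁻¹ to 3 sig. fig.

79.7 s⁻¹

kcat = Vmax/[E]total = 220 μM/s / 2.76 μM = 79.7 s⁻¹.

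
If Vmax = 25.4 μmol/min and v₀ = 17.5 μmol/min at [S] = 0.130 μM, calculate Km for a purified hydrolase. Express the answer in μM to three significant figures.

v/Vmax = 17.5/25.4 = 0.6890 = [S]/(Km+[S]).
So Km + [S] = [S]/0.6890 = 0.1887 μM, giving Km = 0.1887 − 0.130 = 0.0587 μM.

0.0587 μM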